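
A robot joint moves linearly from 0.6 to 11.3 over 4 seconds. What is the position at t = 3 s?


s = t/T = 3/4 = 0.75
p(t) = p0 + (pf-p0)*s
= 0.6 + (11.3 - 0.6) * 0.75
= 8.625


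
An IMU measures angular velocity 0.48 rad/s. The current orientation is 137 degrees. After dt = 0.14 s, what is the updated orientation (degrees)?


delta_theta = w * dt = 0.48 * 0.14 = 0.0672 rad
= 3.8503 deg
theta_new = 137 + 3.8503 = 140.8503 deg


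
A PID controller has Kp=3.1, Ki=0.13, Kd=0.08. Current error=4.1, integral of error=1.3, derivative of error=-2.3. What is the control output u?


u = Kp*e + Ki*int(e) + Kd*de/dt
= 3.1*4.1 + 0.13*1.3 + 0.08*(-2.3)
= 12.71 + 0.169 + -0.184
= 12.695


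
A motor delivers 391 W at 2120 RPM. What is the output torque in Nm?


omega = 2120 * 2*pi/60 = 222.0059 rad/s
tau = P / omega = 391 / 222.0059
= 1.7612 Nm


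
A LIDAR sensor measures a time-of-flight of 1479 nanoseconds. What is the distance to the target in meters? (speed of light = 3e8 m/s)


tof = 1479 ns = 1.479e-06 s
dist = c * tof / 2
= 3e8 * 1.479e-06 / 2
= 221.85 m


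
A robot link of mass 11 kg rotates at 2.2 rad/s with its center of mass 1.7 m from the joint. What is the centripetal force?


F = m * omega^2 * r
= 11 * 2.2^2 * 1.7
= 11 * 4.84 * 1.7
= 90.508 N


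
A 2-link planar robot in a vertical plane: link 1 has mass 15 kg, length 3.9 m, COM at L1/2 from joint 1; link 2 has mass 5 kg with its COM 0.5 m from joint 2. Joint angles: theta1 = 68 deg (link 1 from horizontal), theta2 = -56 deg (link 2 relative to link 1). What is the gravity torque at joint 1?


Horizontal distance from joint 1 to link-1 COM:
  x_c1 = (L1/2)*cos(t1) = 1.95 * 0.3746 = 0.7305 m
Horizontal distance from joint 1 to link-2 COM:
  x_c2 = L1*cos(t1) + Lc2*cos(t1+t2)
       = 3.9*0.3746 + 0.5*0.9781 = 1.95 m
tau1 = m1*g*x_c1 + m2*g*x_c2
     = 15*9.81*0.7305 + 5*9.81*1.95
     = 107.4906 + 95.6494
     = 203.14 Nm


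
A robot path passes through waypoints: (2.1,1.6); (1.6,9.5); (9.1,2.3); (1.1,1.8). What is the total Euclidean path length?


Segment lengths:
  seg1 = sqrt((-0.5)^2 + (7.9)^2) = 7.9158
  seg2 = sqrt((7.5)^2 + (-7.2)^2) = 10.3966
  seg3 = sqrt((-8.0)^2 + (-0.5)^2) = 8.0156
Total = 26.3281


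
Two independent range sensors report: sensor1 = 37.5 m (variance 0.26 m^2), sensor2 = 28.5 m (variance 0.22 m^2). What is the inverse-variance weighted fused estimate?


w1 = (1/var1) / (1/var1 + 1/var2)
   = 3.8462 / (3.8462 + 4.5455) = 0.4583
w2 = 1 - w1 = 0.5417
fused = w1*s1 + w2*s2 = 17.1875 + 15.4375
= 32.625 m


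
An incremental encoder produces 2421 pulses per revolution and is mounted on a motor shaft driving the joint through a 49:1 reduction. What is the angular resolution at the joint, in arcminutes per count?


counts per rev = 2421
effective counts at joint = 2421 * 49 = 118629
resolution = 360*60 / 118629
= 0.1821 arcmin/count


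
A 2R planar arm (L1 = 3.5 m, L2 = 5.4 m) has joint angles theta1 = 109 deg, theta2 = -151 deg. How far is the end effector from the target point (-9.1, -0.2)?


End effector via forward kinematics:
x = L1*cos(t1) + L2*cos(t1+t2) = 2.8735
y = L1*sin(t1) + L2*sin(t1+t2) = -0.304
Distance to target:
d = sqrt((-9.1 - 2.8735)^2 + (-0.2 - -0.304)^2)
= sqrt(143.3645 + 0.0108)
= 11.9739 m


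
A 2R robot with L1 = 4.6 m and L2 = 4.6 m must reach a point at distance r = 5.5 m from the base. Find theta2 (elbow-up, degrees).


cos(theta2) = (r^2 - L1^2 - L2^2) / (2*L1*L2)
cos(theta2) = (30.25 - 21.16 - 21.16) / 42.32
cos(theta2) = -0.285208
theta2 = 106.5713 degrees


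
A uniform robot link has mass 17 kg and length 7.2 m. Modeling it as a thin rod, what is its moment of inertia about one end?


I = (1/3) * m * L^2
= (1/3) * 17 * 7.2^2
= 0.333333 * 17 * 51.84
= 293.76 kg*m^2


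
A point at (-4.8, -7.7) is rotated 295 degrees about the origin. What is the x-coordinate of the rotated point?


x' = x*cos(theta) - y*sin(theta)
cos(295 deg) = 0.4226, sin(295 deg) = -0.9063
x' = -4.8 * 0.4226 - -7.7 * -0.9063
= -2.0286 - 6.9786
= -9.0071


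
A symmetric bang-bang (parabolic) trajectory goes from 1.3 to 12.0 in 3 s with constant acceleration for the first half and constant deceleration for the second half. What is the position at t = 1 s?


Symmetric rest-to-rest: each phase covers (pf-p0)/2 in time T/2. 0.5*a*(T/2)^2 = (pf-p0)/2 => a = 4*(pf-p0)/T^2
a = 4*(12.0-1.3)/3^2 = 4.7556
t = 1 is in the acceleration phase (t <= T/2).
p = p0 + 0.5*a*t^2 = 1.3 + 0.5*4.7556*1^2
= 3.6778


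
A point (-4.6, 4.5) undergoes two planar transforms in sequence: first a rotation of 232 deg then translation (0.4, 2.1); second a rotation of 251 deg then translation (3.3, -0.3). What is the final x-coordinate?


After transform 1:
x1 = cos(232)*-4.6 - sin(232)*4.5 + 0.4 = 6.7781
y1 = sin(232)*-4.6 + cos(232)*4.5 + 2.1 = 2.9544
After transform 2:
x2 = cos(251)*6.7781 - sin(251)*2.9544 + 3.3
= 3.8867


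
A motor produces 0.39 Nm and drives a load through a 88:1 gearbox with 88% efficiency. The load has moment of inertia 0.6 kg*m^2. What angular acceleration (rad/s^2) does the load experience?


tau_out = tau_motor * N * eta
= 0.39 * 88 * 0.88 = 30.2016 Nm
alpha = tau_out / I = 30.2016 / 0.6
= 50.336 rad/s^2


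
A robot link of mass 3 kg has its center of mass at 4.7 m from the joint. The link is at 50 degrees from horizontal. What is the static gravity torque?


tau = m*g*L*cos(angle)
= 3 * 9.81 * 4.7 * cos(50 deg)
= 3 * 9.81 * 4.7 * 0.6428
= 88.911 Nm


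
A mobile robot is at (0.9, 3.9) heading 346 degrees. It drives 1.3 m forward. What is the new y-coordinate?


y_new = y0 + d*sin(theta)
= 3.9 + 1.3*sin(346)
= 3.9 + -0.3145
= 3.5855


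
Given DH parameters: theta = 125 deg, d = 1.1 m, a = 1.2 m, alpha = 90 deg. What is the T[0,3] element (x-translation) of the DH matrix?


T[0,3] = a * cos(theta)
= 1.2 * cos(125 deg)
= 1.2 * -0.5736
= -0.6883


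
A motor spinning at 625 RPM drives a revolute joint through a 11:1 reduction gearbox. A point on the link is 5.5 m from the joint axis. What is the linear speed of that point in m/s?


omega_motor = 625 * 2*pi/60 = 65.4498 rad/s
omega_joint = omega_motor / 11 = 5.95 rad/s
v = omega_joint * r = 5.95 * 5.5
= 32.7249 m/s


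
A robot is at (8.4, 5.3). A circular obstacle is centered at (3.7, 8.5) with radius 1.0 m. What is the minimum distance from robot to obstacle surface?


center_dist = sqrt((8.4-3.7)^2 + (5.3-8.5)^2)
= sqrt(22.09 + 10.24)
= 5.6859
min_dist = center_dist - radius = 5.6859 - 1.0 = 4.6859 m


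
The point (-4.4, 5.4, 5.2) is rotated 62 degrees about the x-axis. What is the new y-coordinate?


Rotation about x-axis: y' = y*cos(theta) - z*sin(theta)
= 5.4 * 0.4695 - 5.2 * 0.8829
= -2.0562


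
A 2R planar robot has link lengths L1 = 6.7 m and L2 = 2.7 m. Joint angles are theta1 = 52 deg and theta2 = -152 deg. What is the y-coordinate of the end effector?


Convert angles to radians: theta1 = 0.9076, theta2 = -2.6529
y = L1*sin(theta1) + L2*sin(theta1+theta2)
y = 5.2797 + -2.659
y = 2.6207


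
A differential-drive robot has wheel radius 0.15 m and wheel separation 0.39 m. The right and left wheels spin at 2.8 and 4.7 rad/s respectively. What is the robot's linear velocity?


vR = r*wR = 0.15*2.8 = 0.42 m/s
vL = r*wL = 0.15*4.7 = 0.705 m/s
v = (vR+vL)/2 = 0.5625 m/s
omega = (vR-vL)/L = -0.7308 rad/s
linear velocity = 0.5625 m/s


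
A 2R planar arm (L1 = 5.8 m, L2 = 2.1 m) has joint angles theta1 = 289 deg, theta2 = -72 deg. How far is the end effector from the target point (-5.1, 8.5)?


End effector via forward kinematics:
x = L1*cos(t1) + L2*cos(t1+t2) = 0.2112
y = L1*sin(t1) + L2*sin(t1+t2) = -6.7478
Distance to target:
d = sqrt((-5.1 - 0.2112)^2 + (8.5 - -6.7478)^2)
= sqrt(28.2084 + 232.496)
= 16.1463 m


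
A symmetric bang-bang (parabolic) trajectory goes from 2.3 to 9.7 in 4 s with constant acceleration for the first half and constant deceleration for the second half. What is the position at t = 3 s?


Symmetric rest-to-rest: each phase covers (pf-p0)/2 in time T/2. 0.5*a*(T/2)^2 = (pf-p0)/2 => a = 4*(pf-p0)/T^2
a = 4*(9.7-2.3)/4^2 = 1.85
t = 3 is in the deceleration phase (t > T/2).
p = pf - 0.5*a*(T-t)^2 = 9.7 - 0.5*1.85*1^2
= 8.775


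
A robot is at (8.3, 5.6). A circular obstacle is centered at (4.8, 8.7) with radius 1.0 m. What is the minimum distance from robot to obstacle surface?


center_dist = sqrt((8.3-4.8)^2 + (5.6-8.7)^2)
= sqrt(12.25 + 9.61)
= 4.6755
min_dist = center_dist - radius = 4.6755 - 1.0 = 3.6755 m


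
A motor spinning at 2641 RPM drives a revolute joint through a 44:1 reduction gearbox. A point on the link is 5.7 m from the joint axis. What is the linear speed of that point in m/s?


omega_motor = 2641 * 2*pi/60 = 276.5649 rad/s
omega_joint = omega_motor / 44 = 6.2856 rad/s
v = omega_joint * r = 6.2856 * 5.7
= 35.8277 m/s


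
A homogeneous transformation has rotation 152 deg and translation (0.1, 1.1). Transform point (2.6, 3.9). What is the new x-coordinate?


x' = cos(theta)*px - sin(theta)*py + tx
= -0.8829*2.6 - 0.4695*3.9 + 0.1
= -4.0266


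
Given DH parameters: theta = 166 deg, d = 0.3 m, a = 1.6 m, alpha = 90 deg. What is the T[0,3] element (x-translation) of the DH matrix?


T[0,3] = a * cos(theta)
= 1.6 * cos(166 deg)
= 1.6 * -0.9703
= -1.5525


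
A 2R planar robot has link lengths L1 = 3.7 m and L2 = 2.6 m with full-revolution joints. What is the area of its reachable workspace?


r_max = L1 + L2 = 6.3 m
r_min = |L1 - L2| = 1.1 m
Area = pi*(r_max^2 - r_min^2)
= pi*(39.69 - 1.21)
= pi * 38.48
= 120.8885 m^2


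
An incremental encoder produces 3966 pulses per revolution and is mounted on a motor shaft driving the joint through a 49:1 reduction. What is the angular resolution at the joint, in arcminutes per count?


counts per rev = 3966
effective counts at joint = 3966 * 49 = 194334
resolution = 360*60 / 194334
= 0.1111 arcmin/count


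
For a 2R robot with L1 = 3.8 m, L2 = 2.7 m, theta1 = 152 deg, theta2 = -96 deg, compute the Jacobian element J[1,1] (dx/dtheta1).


J[1,1] = -L1*sin(t1) - L2*sin(t1+t2)
= -3.8*sin(152) - 2.7*sin(56)
= -4.0224


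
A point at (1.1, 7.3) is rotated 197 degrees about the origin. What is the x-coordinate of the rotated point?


x' = x*cos(theta) - y*sin(theta)
cos(197 deg) = -0.9563, sin(197 deg) = -0.2924
x' = 1.1 * -0.9563 - 7.3 * -0.2924
= -1.0519 - -2.1343
= 1.0824


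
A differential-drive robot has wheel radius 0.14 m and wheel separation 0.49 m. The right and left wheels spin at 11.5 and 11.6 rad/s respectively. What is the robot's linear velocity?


vR = r*wR = 0.14*11.5 = 1.61 m/s
vL = r*wL = 0.14*11.6 = 1.624 m/s
v = (vR+vL)/2 = 1.617 m/s
omega = (vR-vL)/L = -0.0286 rad/s
linear velocity = 1.617 m/s


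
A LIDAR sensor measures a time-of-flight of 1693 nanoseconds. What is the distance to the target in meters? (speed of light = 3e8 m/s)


tof = 1693 ns = 1.693e-06 s
dist = c * tof / 2
= 3e8 * 1.693e-06 / 2
= 253.95 m


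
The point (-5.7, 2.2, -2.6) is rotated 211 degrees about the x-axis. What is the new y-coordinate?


Rotation about x-axis: y' = y*cos(theta) - z*sin(theta)
= 2.2 * -0.8572 - -2.6 * -0.515
= -3.2249


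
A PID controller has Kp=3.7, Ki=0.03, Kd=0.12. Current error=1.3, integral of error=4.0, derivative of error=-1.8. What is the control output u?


u = Kp*e + Ki*int(e) + Kd*de/dt
= 3.7*1.3 + 0.03*4.0 + 0.12*(-1.8)
= 4.81 + 0.12 + -0.216
= 4.714


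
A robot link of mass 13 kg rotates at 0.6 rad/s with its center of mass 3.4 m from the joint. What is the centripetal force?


F = m * omega^2 * r
= 13 * 0.6^2 * 3.4
= 13 * 0.36 * 3.4
= 15.912 N


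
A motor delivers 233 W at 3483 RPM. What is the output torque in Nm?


omega = 3483 * 2*pi/60 = 364.7389 rad/s
tau = P / omega = 233 / 364.7389
= 0.6388 Nm


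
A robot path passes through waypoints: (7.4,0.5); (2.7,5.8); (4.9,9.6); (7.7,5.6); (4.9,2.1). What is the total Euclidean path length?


Segment lengths:
  seg1 = sqrt((-4.7)^2 + (5.3)^2) = 7.0838
  seg2 = sqrt((2.2)^2 + (3.8)^2) = 4.3909
  seg3 = sqrt((2.8)^2 + (-4.0)^2) = 4.8826
  seg4 = sqrt((-2.8)^2 + (-3.5)^2) = 4.4822
Total = 20.8395


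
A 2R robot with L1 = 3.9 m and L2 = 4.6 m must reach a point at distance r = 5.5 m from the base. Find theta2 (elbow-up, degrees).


cos(theta2) = (r^2 - L1^2 - L2^2) / (2*L1*L2)
cos(theta2) = (30.25 - 15.21 - 21.16) / 35.88
cos(theta2) = -0.170569
theta2 = 99.8209 degrees


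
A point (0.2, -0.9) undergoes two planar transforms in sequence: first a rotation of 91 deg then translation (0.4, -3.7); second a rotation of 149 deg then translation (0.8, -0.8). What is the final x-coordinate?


After transform 1:
x1 = cos(91)*0.2 - sin(91)*-0.9 + 0.4 = 1.2964
y1 = sin(91)*0.2 + cos(91)*-0.9 + -3.7 = -3.4843
After transform 2:
x2 = cos(149)*1.2964 - sin(149)*-3.4843 + 0.8
= 1.4834


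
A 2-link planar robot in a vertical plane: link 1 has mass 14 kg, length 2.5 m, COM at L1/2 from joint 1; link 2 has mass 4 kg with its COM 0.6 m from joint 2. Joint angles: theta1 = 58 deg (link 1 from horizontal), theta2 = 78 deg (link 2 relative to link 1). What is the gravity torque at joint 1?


Horizontal distance from joint 1 to link-1 COM:
  x_c1 = (L1/2)*cos(t1) = 1.25 * 0.5299 = 0.6624 m
Horizontal distance from joint 1 to link-2 COM:
  x_c2 = L1*cos(t1) + Lc2*cos(t1+t2)
       = 2.5*0.5299 + 0.6*-0.7193 = 0.8932 m
tau1 = m1*g*x_c1 + m2*g*x_c2
     = 14*9.81*0.6624 + 4*9.81*0.8932
     = 90.9739 + 35.0489
     = 126.0228 Nm


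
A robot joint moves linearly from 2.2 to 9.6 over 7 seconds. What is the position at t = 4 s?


s = t/T = 4/7 = 0.5714
p(t) = p0 + (pf-p0)*s
= 2.2 + (9.6 - 2.2) * 0.5714
= 6.4286


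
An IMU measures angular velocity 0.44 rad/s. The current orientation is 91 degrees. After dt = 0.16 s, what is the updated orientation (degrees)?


delta_theta = w * dt = 0.44 * 0.16 = 0.0704 rad
= 4.0336 deg
theta_new = 91 + 4.0336 = 95.0336 deg


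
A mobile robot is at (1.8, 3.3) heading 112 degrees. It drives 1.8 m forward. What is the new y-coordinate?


y_new = y0 + d*sin(theta)
= 3.3 + 1.8*sin(112)
= 3.3 + 1.6689
= 4.9689


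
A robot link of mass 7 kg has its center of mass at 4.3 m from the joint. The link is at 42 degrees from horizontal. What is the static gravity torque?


tau = m*g*L*cos(angle)
= 7 * 9.81 * 4.3 * cos(42 deg)
= 7 * 9.81 * 4.3 * 0.7431
= 219.4365 Nm


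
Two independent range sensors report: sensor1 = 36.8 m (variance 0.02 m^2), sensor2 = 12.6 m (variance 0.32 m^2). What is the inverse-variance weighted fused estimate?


w1 = (1/var1) / (1/var1 + 1/var2)
   = 50.0 / (50.0 + 3.125) = 0.9412
w2 = 1 - w1 = 0.0588
fused = w1*s1 + w2*s2 = 34.6353 + 0.7412
= 35.3765 m


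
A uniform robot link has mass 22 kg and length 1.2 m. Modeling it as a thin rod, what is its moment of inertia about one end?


I = (1/3) * m * L^2
= (1/3) * 22 * 1.2^2
= 0.333333 * 22 * 1.44
= 10.56 kg*m^2


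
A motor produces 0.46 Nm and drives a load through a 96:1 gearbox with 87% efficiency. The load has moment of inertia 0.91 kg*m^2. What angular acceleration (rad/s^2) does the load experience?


tau_out = tau_motor * N * eta
= 0.46 * 96 * 0.87 = 38.4192 Nm
alpha = tau_out / I = 38.4192 / 0.91
= 42.2189 rad/s^2


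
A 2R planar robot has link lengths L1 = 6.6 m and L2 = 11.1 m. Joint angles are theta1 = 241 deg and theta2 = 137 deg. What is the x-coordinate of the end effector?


Convert angles to radians: theta1 = 4.2062, theta2 = 2.3911
x = L1*cos(theta1) + L2*cos(theta1+theta2)
x = -3.1997 + 10.5567
x = 7.357


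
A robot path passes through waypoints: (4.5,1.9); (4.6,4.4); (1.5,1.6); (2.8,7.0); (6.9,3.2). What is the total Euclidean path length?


Segment lengths:
  seg1 = sqrt((0.1)^2 + (2.5)^2) = 2.502
  seg2 = sqrt((-3.1)^2 + (-2.8)^2) = 4.1773
  seg3 = sqrt((1.3)^2 + (5.4)^2) = 5.5543
  seg4 = sqrt((4.1)^2 + (-3.8)^2) = 5.5902
Total = 17.8238


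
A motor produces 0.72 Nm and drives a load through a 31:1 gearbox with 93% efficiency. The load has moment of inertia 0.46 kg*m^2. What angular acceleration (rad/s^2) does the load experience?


tau_out = tau_motor * N * eta
= 0.72 * 31 * 0.93 = 20.7576 Nm
alpha = tau_out / I = 20.7576 / 0.46
= 45.1252 rad/s^2


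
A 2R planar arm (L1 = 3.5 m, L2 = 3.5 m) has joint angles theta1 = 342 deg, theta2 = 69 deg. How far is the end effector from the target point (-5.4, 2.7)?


End effector via forward kinematics:
x = L1*cos(t1) + L2*cos(t1+t2) = 5.5313
y = L1*sin(t1) + L2*sin(t1+t2) = 1.6385
Distance to target:
d = sqrt((-5.4 - 5.5313)^2 + (2.7 - 1.6385)^2)
= sqrt(119.4937 + 1.1269)
= 10.9827 m


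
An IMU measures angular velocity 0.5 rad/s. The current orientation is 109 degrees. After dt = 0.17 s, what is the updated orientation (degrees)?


delta_theta = w * dt = 0.5 * 0.17 = 0.085 rad
= 4.8701 deg
theta_new = 109 + 4.8701 = 113.8701 deg


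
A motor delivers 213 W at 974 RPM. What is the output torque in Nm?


omega = 974 * 2*pi/60 = 101.997 rad/s
tau = P / omega = 213 / 101.997
= 2.0883 Nm


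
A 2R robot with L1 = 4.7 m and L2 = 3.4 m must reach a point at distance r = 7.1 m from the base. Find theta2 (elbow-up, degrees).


cos(theta2) = (r^2 - L1^2 - L2^2) / (2*L1*L2)
cos(theta2) = (50.41 - 22.09 - 11.56) / 31.96
cos(theta2) = 0.524406
theta2 = 58.3718 degrees


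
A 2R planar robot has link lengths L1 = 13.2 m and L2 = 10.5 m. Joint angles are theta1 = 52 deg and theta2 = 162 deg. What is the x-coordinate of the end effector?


Convert angles to radians: theta1 = 0.9076, theta2 = 2.8274
x = L1*cos(theta1) + L2*cos(theta1+theta2)
x = 8.1267 + -8.7049
x = -0.5782


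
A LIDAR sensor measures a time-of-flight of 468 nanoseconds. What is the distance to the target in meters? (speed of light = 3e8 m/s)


tof = 468 ns = 4.68e-07 s
dist = c * tof / 2
= 3e8 * 4.68e-07 / 2
= 70.2 m


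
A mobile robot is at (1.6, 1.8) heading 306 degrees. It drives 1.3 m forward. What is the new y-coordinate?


y_new = y0 + d*sin(theta)
= 1.8 + 1.3*sin(306)
= 1.8 + -1.0517
= 0.7483


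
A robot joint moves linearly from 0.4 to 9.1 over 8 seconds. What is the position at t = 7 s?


s = t/T = 7/8 = 0.875
p(t) = p0 + (pf-p0)*s
= 0.4 + (9.1 - 0.4) * 0.875
= 8.0125


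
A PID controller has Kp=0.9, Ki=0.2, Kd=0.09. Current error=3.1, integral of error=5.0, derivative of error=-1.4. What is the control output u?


u = Kp*e + Ki*int(e) + Kd*de/dt
= 0.9*3.1 + 0.2*5.0 + 0.09*(-1.4)
= 2.79 + 1.0 + -0.126
= 3.664


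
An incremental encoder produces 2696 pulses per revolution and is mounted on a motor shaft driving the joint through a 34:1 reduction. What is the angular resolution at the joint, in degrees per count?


counts per rev = 2696
effective counts at joint = 2696 * 34 = 91664
resolution = 360 / 91664
= 0.0039 deg/count


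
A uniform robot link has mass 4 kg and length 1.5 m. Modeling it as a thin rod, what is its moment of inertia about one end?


I = (1/3) * m * L^2
= (1/3) * 4 * 1.5^2
= 0.333333 * 4 * 2.25
= 3.0 kg*m^2


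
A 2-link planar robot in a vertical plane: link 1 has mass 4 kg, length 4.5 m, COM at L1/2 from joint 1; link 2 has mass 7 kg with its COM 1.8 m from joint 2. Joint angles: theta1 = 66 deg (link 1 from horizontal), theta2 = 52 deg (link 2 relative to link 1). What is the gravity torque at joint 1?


Horizontal distance from joint 1 to link-1 COM:
  x_c1 = (L1/2)*cos(t1) = 2.25 * 0.4067 = 0.9152 m
Horizontal distance from joint 1 to link-2 COM:
  x_c2 = L1*cos(t1) + Lc2*cos(t1+t2)
       = 4.5*0.4067 + 1.8*-0.4695 = 0.9853 m
tau1 = m1*g*x_c1 + m2*g*x_c2
     = 4*9.81*0.9152 + 7*9.81*0.9853
     = 35.9108 + 67.6582
     = 103.569 Nm


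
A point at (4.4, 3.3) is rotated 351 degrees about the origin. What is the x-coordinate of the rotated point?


x' = x*cos(theta) - y*sin(theta)
cos(351 deg) = 0.9877, sin(351 deg) = -0.1564
x' = 4.4 * 0.9877 - 3.3 * -0.1564
= 4.3458 - -0.5162
= 4.8621


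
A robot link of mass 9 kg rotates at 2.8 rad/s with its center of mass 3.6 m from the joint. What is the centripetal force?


F = m * omega^2 * r
= 9 * 2.8^2 * 3.6
= 9 * 7.84 * 3.6
= 254.016 N


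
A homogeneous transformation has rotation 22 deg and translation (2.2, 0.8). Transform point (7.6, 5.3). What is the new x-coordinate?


x' = cos(theta)*px - sin(theta)*py + tx
= 0.9272*7.6 - 0.3746*5.3 + 2.2
= 7.2612


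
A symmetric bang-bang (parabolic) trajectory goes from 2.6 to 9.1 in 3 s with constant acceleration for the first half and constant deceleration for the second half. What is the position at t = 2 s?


Symmetric rest-to-rest: each phase covers (pf-p0)/2 in time T/2. 0.5*a*(T/2)^2 = (pf-p0)/2 => a = 4*(pf-p0)/T^2
a = 4*(9.1-2.6)/3^2 = 2.8889
t = 2 is in the deceleration phase (t > T/2).
p = pf - 0.5*a*(T-t)^2 = 9.1 - 0.5*2.8889*1^2
= 7.6556


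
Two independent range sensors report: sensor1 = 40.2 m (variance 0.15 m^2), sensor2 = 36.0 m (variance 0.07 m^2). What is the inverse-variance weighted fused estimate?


w1 = (1/var1) / (1/var1 + 1/var2)
   = 6.6667 / (6.6667 + 14.2857) = 0.3182
w2 = 1 - w1 = 0.6818
fused = w1*s1 + w2*s2 = 12.7909 + 24.5455
= 37.3364 m


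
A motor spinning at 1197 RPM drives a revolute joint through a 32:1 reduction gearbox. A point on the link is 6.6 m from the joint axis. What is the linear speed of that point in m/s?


omega_motor = 1197 * 2*pi/60 = 125.3495 rad/s
omega_joint = omega_motor / 32 = 3.9172 rad/s
v = omega_joint * r = 3.9172 * 6.6
= 25.8533 m/s


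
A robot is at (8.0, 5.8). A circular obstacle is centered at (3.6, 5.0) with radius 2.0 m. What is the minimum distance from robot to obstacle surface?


center_dist = sqrt((8.0-3.6)^2 + (5.8-5.0)^2)
= sqrt(19.36 + 0.64)
= 4.4721
min_dist = center_dist - radius = 4.4721 - 2.0 = 2.4721 m


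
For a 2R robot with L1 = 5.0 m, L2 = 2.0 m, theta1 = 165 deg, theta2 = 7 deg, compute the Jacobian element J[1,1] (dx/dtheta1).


J[1,1] = -L1*sin(t1) - L2*sin(t1+t2)
= -5.0*sin(165) - 2.0*sin(172)
= -1.5724


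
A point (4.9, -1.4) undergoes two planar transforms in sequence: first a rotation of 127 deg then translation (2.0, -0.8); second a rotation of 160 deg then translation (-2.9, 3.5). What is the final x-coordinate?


After transform 1:
x1 = cos(127)*4.9 - sin(127)*-1.4 + 2.0 = 0.1692
y1 = sin(127)*4.9 + cos(127)*-1.4 + -0.8 = 3.9559
After transform 2:
x2 = cos(160)*0.1692 - sin(160)*3.9559 + -2.9
= -4.412


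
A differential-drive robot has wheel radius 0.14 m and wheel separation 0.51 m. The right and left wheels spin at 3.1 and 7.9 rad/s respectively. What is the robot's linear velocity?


vR = r*wR = 0.14*3.1 = 0.434 m/s
vL = r*wL = 0.14*7.9 = 1.106 m/s
v = (vR+vL)/2 = 0.77 m/s
omega = (vR-vL)/L = -1.3176 rad/s
linear velocity = 0.77 m/s


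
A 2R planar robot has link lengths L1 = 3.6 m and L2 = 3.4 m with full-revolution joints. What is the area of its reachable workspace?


r_max = L1 + L2 = 7.0 m
r_min = |L1 - L2| = 0.2 m
Area = pi*(r_max^2 - r_min^2)
= pi*(49.0 - 0.04)
= pi * 48.96
= 153.8124 m^2


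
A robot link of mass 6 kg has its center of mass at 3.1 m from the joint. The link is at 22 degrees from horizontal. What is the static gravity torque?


tau = m*g*L*cos(angle)
= 6 * 9.81 * 3.1 * cos(22 deg)
= 6 * 9.81 * 3.1 * 0.9272
= 169.1795 Nm


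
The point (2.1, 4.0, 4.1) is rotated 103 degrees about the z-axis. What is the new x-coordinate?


Rotation about z-axis: x' = x*cos(theta) - y*sin(theta)
= 2.1 * -0.225 - 4.0 * 0.9744
= -4.3699


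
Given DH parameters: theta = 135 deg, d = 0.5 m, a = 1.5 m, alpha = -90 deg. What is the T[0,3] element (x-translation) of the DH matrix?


T[0,3] = a * cos(theta)
= 1.5 * cos(135 deg)
= 1.5 * -0.7071
= -1.0607


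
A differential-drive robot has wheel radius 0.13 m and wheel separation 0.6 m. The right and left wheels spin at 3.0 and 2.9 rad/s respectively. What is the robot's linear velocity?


vR = r*wR = 0.13*3.0 = 0.39 m/s
vL = r*wL = 0.13*2.9 = 0.377 m/s
v = (vR+vL)/2 = 0.3835 m/s
omega = (vR-vL)/L = 0.0217 rad/s
linear velocity = 0.3835 m/s


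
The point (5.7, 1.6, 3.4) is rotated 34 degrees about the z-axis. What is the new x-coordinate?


Rotation about z-axis: x' = x*cos(theta) - y*sin(theta)
= 5.7 * 0.829 - 1.6 * 0.5592
= 3.8308


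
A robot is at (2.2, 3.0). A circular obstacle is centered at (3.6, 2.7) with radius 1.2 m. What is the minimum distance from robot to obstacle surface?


center_dist = sqrt((2.2-3.6)^2 + (3.0-2.7)^2)
= sqrt(1.96 + 0.09)
= 1.4318
min_dist = center_dist - radius = 1.4318 - 1.2 = 0.2318 m


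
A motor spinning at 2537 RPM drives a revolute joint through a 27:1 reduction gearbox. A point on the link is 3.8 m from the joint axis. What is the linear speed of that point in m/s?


omega_motor = 2537 * 2*pi/60 = 265.674 rad/s
omega_joint = omega_motor / 27 = 9.8398 rad/s
v = omega_joint * r = 9.8398 * 3.8
= 37.3912 m/s


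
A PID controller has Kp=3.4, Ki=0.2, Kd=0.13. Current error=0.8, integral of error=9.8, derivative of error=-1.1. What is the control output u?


u = Kp*e + Ki*int(e) + Kd*de/dt
= 3.4*0.8 + 0.2*9.8 + 0.13*(-1.1)
= 2.72 + 1.96 + -0.143
= 4.537


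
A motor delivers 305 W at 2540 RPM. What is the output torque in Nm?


omega = 2540 * 2*pi/60 = 265.9882 rad/s
tau = P / omega = 305 / 265.9882
= 1.1467 Nm


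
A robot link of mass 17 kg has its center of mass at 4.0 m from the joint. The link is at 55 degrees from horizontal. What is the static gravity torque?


tau = m*g*L*cos(angle)
= 17 * 9.81 * 4.0 * cos(55 deg)
= 17 * 9.81 * 4.0 * 0.5736
= 382.6214 Nm


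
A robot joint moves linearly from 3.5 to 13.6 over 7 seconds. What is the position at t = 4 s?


s = t/T = 4/7 = 0.5714
p(t) = p0 + (pf-p0)*s
= 3.5 + (13.6 - 3.5) * 0.5714
= 9.2714


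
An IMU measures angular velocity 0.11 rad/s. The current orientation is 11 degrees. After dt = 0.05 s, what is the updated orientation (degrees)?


delta_theta = w * dt = 0.11 * 0.05 = 0.0055 rad
= 0.3151 deg
theta_new = 11 + 0.3151 = 11.3151 deg


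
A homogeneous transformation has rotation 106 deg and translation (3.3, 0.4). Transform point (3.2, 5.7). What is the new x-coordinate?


x' = cos(theta)*px - sin(theta)*py + tx
= -0.2756*3.2 - 0.9613*5.7 + 3.3
= -3.0612


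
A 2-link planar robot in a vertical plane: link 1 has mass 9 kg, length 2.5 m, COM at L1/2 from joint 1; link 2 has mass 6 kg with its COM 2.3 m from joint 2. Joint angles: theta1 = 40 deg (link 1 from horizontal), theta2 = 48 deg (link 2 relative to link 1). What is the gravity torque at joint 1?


Horizontal distance from joint 1 to link-1 COM:
  x_c1 = (L1/2)*cos(t1) = 1.25 * 0.766 = 0.9576 m
Horizontal distance from joint 1 to link-2 COM:
  x_c2 = L1*cos(t1) + Lc2*cos(t1+t2)
       = 2.5*0.766 + 2.3*0.0349 = 1.9954 m
tau1 = m1*g*x_c1 + m2*g*x_c2
     = 9*9.81*0.9576 + 6*9.81*1.9954
     = 84.5426 + 117.4481
     = 201.9906 Nm


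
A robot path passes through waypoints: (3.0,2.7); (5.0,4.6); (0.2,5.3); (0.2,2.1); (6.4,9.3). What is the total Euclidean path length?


Segment lengths:
  seg1 = sqrt((2.0)^2 + (1.9)^2) = 2.7586
  seg2 = sqrt((-4.8)^2 + (0.7)^2) = 4.8508
  seg3 = sqrt((0.0)^2 + (-3.2)^2) = 3.2
  seg4 = sqrt((6.2)^2 + (7.2)^2) = 9.5016
Total = 20.311


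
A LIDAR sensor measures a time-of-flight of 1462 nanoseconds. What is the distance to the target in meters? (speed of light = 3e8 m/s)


tof = 1462 ns = 1.462e-06 s
dist = c * tof / 2
= 3e8 * 1.462e-06 / 2
= 219.3 m


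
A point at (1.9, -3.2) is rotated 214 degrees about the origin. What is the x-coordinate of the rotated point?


x' = x*cos(theta) - y*sin(theta)
cos(214 deg) = -0.829, sin(214 deg) = -0.5592
x' = 1.9 * -0.829 - -3.2 * -0.5592
= -1.5752 - 1.7894
= -3.3646


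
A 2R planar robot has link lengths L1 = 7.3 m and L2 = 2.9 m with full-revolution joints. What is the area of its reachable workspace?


r_max = L1 + L2 = 10.2 m
r_min = |L1 - L2| = 4.4 m
Area = pi*(r_max^2 - r_min^2)
= pi*(104.04 - 19.36)
= pi * 84.68
= 266.0301 m^2


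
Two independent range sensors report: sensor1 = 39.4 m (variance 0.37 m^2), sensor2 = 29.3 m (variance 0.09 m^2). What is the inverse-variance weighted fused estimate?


w1 = (1/var1) / (1/var1 + 1/var2)
   = 2.7027 / (2.7027 + 11.1111) = 0.1957
w2 = 1 - w1 = 0.8043
fused = w1*s1 + w2*s2 = 7.7087 + 23.5674
= 31.2761 m


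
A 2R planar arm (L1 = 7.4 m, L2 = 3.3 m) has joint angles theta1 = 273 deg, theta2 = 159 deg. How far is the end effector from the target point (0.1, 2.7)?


End effector via forward kinematics:
x = L1*cos(t1) + L2*cos(t1+t2) = 1.407
y = L1*sin(t1) + L2*sin(t1+t2) = -4.2514
Distance to target:
d = sqrt((0.1 - 1.407)^2 + (2.7 - -4.2514)^2)
= sqrt(1.7084 + 48.3216)
= 7.0732 m


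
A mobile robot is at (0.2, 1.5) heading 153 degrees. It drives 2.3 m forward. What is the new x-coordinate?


x_new = x0 + d*cos(theta)
= 0.2 + 2.3*cos(153)
= 0.2 + -2.0493
= -1.8493


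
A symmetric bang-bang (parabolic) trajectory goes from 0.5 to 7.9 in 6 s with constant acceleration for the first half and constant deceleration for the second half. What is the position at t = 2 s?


Symmetric rest-to-rest: each phase covers (pf-p0)/2 in time T/2. 0.5*a*(T/2)^2 = (pf-p0)/2 => a = 4*(pf-p0)/T^2
a = 4*(7.9-0.5)/6^2 = 0.8222
t = 2 is in the acceleration phase (t <= T/2).
p = p0 + 0.5*a*t^2 = 0.5 + 0.5*0.8222*2^2
= 2.1444


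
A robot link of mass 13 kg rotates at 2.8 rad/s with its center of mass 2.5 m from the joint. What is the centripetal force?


F = m * omega^2 * r
= 13 * 2.8^2 * 2.5
= 13 * 7.84 * 2.5
= 254.8 N


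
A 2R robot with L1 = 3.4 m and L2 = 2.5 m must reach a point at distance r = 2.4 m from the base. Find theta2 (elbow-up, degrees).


cos(theta2) = (r^2 - L1^2 - L2^2) / (2*L1*L2)
cos(theta2) = (5.76 - 11.56 - 6.25) / 17.0
cos(theta2) = -0.708824
theta2 = 135.1393 degrees


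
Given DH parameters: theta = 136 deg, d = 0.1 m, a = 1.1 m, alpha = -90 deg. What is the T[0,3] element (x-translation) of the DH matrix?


T[0,3] = a * cos(theta)
= 1.1 * cos(136 deg)
= 1.1 * -0.7193
= -0.7913


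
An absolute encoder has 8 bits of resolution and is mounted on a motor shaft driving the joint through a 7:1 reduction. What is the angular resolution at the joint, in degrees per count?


counts = 2^8 = 256
effective counts at joint = 256 * 7 = 1792
resolution = 360 / 1792
= 0.2009 deg/count


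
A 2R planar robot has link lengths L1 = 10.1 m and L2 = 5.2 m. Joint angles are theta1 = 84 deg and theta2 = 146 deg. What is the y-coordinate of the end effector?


Convert angles to radians: theta1 = 1.4661, theta2 = 2.5482
y = L1*sin(theta1) + L2*sin(theta1+theta2)
y = 10.0447 + -3.9834
y = 6.0612


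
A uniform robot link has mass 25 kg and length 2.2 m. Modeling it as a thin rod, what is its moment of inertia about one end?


I = (1/3) * m * L^2
= (1/3) * 25 * 2.2^2
= 0.333333 * 25 * 4.84
= 40.3333 kg*m^2


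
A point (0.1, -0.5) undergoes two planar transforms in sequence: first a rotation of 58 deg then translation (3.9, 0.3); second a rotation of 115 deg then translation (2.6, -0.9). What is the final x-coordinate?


After transform 1:
x1 = cos(58)*0.1 - sin(58)*-0.5 + 3.9 = 4.377
y1 = sin(58)*0.1 + cos(58)*-0.5 + 0.3 = 0.1198
After transform 2:
x2 = cos(115)*4.377 - sin(115)*0.1198 + 2.6
= 0.6416


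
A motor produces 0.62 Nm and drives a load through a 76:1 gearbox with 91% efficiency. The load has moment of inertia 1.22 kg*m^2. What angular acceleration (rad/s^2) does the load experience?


tau_out = tau_motor * N * eta
= 0.62 * 76 * 0.91 = 42.8792 Nm
alpha = tau_out / I = 42.8792 / 1.22
= 35.1469 rad/s^2


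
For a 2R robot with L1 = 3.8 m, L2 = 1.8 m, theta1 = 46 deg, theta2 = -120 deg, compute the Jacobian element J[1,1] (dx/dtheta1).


J[1,1] = -L1*sin(t1) - L2*sin(t1+t2)
= -3.8*sin(46) - 1.8*sin(-74)
= -1.0032


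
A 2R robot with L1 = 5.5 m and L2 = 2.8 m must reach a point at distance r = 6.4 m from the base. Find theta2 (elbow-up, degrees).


cos(theta2) = (r^2 - L1^2 - L2^2) / (2*L1*L2)
cos(theta2) = (40.96 - 30.25 - 7.84) / 30.8
cos(theta2) = 0.093182
theta2 = 84.6533 degrees


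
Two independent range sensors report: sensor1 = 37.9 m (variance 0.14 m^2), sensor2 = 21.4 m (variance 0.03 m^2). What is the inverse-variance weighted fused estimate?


w1 = (1/var1) / (1/var1 + 1/var2)
   = 7.1429 / (7.1429 + 33.3333) = 0.1765
w2 = 1 - w1 = 0.8235
fused = w1*s1 + w2*s2 = 6.6882 + 17.6235
= 24.3118 m


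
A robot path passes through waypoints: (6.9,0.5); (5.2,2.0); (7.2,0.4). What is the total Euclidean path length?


Segment lengths:
  seg1 = sqrt((-1.7)^2 + (1.5)^2) = 2.2672
  seg2 = sqrt((2.0)^2 + (-1.6)^2) = 2.5612
Total = 4.8284


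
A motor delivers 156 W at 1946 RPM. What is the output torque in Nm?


omega = 1946 * 2*pi/60 = 203.7846 rad/s
tau = P / omega = 156 / 203.7846
= 0.7655 Nm


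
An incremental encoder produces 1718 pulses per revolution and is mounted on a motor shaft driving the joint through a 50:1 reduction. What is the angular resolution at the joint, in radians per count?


counts per rev = 1718
effective counts at joint = 1718 * 50 = 85900
resolution = 2*pi / 85900
= 7.3145e-05 rad/count


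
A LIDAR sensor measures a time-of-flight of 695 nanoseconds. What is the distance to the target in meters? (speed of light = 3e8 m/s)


tof = 695 ns = 6.95e-07 s
dist = c * tof / 2
= 3e8 * 6.95e-07 / 2
= 104.25 m


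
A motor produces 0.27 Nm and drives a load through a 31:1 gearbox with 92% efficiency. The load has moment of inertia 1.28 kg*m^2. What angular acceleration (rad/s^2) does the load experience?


tau_out = tau_motor * N * eta
= 0.27 * 31 * 0.92 = 7.7004 Nm
alpha = tau_out / I = 7.7004 / 1.28
= 6.0159 rad/s^2


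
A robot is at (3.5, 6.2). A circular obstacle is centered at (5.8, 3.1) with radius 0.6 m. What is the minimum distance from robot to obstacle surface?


center_dist = sqrt((3.5-5.8)^2 + (6.2-3.1)^2)
= sqrt(5.29 + 9.61)
= 3.8601
min_dist = center_dist - radius = 3.8601 - 0.6 = 3.2601 m


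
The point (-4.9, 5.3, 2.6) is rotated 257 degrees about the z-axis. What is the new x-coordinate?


Rotation about z-axis: x' = x*cos(theta) - y*sin(theta)
= -4.9 * -0.225 - 5.3 * -0.9744
= 6.2664


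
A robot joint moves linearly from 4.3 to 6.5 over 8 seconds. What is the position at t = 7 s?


s = t/T = 7/8 = 0.875
p(t) = p0 + (pf-p0)*s
= 4.3 + (6.5 - 4.3) * 0.875
= 6.225


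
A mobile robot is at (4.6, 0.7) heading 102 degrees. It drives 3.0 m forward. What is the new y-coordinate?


y_new = y0 + d*sin(theta)
= 0.7 + 3.0*sin(102)
= 0.7 + 2.9344
= 3.6344


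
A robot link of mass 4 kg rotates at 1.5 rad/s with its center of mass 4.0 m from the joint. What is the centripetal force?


F = m * omega^2 * r
= 4 * 1.5^2 * 4.0
= 4 * 2.25 * 4.0
= 36.0 N


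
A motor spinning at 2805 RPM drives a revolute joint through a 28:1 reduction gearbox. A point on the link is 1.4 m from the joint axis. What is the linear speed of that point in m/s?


omega_motor = 2805 * 2*pi/60 = 293.7389 rad/s
omega_joint = omega_motor / 28 = 10.4907 rad/s
v = omega_joint * r = 10.4907 * 1.4
= 14.6869 m/s


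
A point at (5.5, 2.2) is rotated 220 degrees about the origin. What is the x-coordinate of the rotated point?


x' = x*cos(theta) - y*sin(theta)
cos(220 deg) = -0.766, sin(220 deg) = -0.6428
x' = 5.5 * -0.766 - 2.2 * -0.6428
= -4.2132 - -1.4141
= -2.7991


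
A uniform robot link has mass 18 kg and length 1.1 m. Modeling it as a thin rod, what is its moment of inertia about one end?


I = (1/3) * m * L^2
= (1/3) * 18 * 1.1^2
= 0.333333 * 18 * 1.21
= 7.26 kg*m^2


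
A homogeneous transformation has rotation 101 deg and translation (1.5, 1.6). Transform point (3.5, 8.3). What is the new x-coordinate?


x' = cos(theta)*px - sin(theta)*py + tx
= -0.1908*3.5 - 0.9816*8.3 + 1.5
= -7.3153


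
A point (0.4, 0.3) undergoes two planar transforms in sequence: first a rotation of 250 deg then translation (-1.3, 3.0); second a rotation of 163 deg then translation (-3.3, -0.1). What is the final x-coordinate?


After transform 1:
x1 = cos(250)*0.4 - sin(250)*0.3 + -1.3 = -1.1549
y1 = sin(250)*0.4 + cos(250)*0.3 + 3.0 = 2.5215
After transform 2:
x2 = cos(163)*-1.1549 - sin(163)*2.5215 + -3.3
= -2.9328


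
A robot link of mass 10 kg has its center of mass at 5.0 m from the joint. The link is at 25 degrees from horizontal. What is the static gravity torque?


tau = m*g*L*cos(angle)
= 10 * 9.81 * 5.0 * cos(25 deg)
= 10 * 9.81 * 5.0 * 0.9063
= 444.544 Nm


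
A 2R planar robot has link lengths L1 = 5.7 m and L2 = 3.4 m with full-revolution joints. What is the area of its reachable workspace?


r_max = L1 + L2 = 9.1 m
r_min = |L1 - L2| = 2.3 m
Area = pi*(r_max^2 - r_min^2)
= pi*(82.81 - 5.29)
= pi * 77.52
= 243.5363 m^2


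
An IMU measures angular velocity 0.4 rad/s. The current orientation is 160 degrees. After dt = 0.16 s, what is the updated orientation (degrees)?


delta_theta = w * dt = 0.4 * 0.16 = 0.064 rad
= 3.6669 deg
theta_new = 160 + 3.6669 = 163.6669 deg


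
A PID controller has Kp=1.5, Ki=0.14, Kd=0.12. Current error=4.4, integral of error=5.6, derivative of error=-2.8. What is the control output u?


u = Kp*e + Ki*int(e) + Kd*de/dt
= 1.5*4.4 + 0.14*5.6 + 0.12*(-2.8)
= 6.6 + 0.784 + -0.336
= 7.048


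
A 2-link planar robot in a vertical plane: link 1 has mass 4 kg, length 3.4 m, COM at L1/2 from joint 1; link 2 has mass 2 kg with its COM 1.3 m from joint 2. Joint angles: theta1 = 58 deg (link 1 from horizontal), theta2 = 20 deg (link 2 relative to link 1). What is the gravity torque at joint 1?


Horizontal distance from joint 1 to link-1 COM:
  x_c1 = (L1/2)*cos(t1) = 1.7 * 0.5299 = 0.9009 m
Horizontal distance from joint 1 to link-2 COM:
  x_c2 = L1*cos(t1) + Lc2*cos(t1+t2)
       = 3.4*0.5299 + 1.3*0.2079 = 2.072 m
tau1 = m1*g*x_c1 + m2*g*x_c2
     = 4*9.81*0.9009 + 2*9.81*2.072
     = 35.3499 + 40.6528
     = 76.0027 Nm


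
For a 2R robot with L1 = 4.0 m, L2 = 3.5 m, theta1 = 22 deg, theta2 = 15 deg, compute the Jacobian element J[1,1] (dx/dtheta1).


J[1,1] = -L1*sin(t1) - L2*sin(t1+t2)
= -4.0*sin(22) - 3.5*sin(37)
= -3.6048


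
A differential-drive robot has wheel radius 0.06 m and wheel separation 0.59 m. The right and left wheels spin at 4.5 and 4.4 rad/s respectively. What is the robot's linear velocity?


vR = r*wR = 0.06*4.5 = 0.27 m/s
vL = r*wL = 0.06*4.4 = 0.264 m/s
v = (vR+vL)/2 = 0.267 m/s
omega = (vR-vL)/L = 0.0102 rad/s
linear velocity = 0.267 m/s


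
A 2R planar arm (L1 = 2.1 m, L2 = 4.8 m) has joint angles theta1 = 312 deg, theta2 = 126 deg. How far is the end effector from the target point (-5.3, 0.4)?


End effector via forward kinematics:
x = L1*cos(t1) + L2*cos(t1+t2) = 2.4032
y = L1*sin(t1) + L2*sin(t1+t2) = 3.1345
Distance to target:
d = sqrt((-5.3 - 2.4032)^2 + (0.4 - 3.1345)^2)
= sqrt(59.3385 + 7.4775)
= 8.1741 m


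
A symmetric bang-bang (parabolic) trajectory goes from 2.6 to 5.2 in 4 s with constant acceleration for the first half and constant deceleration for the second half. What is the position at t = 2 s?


Symmetric rest-to-rest: each phase covers (pf-p0)/2 in time T/2. 0.5*a*(T/2)^2 = (pf-p0)/2 => a = 4*(pf-p0)/T^2
a = 4*(5.2-2.6)/4^2 = 0.65
t = 2 is in the acceleration phase (t <= T/2).
p = p0 + 0.5*a*t^2 = 2.6 + 0.5*0.65*2^2
= 3.9


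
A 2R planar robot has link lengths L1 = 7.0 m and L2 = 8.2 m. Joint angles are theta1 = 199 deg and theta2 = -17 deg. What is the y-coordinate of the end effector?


Convert angles to radians: theta1 = 3.4732, theta2 = -0.2967
y = L1*sin(theta1) + L2*sin(theta1+theta2)
y = -2.279 + -0.2862
y = -2.5652


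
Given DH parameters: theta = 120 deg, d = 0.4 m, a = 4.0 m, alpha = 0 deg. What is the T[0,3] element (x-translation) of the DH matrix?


T[0,3] = a * cos(theta)
= 4.0 * cos(120 deg)
= 4.0 * -0.5
= -2.0
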